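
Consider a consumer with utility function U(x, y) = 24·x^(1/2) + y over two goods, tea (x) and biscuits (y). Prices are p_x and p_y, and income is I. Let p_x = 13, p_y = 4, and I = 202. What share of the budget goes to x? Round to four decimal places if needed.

share on x = 0.8774

MU_x = 12/√x, MU_y = 1. Tangency: 12/√x = p_x/p_y.
Thus x* = (12·p_y/p_x)² — independent of I — with the rest of income spent on y.
Plugging in: x* = (12·4/13)² = 13.6331, y* = 6.1923.
Expenditure on x: 13·13.6331 = 177.2308; share = 0.8774.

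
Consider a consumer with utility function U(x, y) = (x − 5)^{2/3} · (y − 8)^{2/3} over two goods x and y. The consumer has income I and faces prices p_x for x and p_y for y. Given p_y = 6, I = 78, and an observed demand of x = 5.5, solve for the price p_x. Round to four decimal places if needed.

p_x = 5

This is Cobb-Douglas in (x−5, y−8): tangency gives 2/3·p_y·(y−8) = 2/3·p_x·(x−5).
Substituting into the budget: x* = 5 + 0.5·(I − 5·p_x − 8·p_y)/p_x, and y* = 8 + 0.5·(…)/p_y.
Set x* = 5.5 in the demand function and solve for p_x: p_x = 5.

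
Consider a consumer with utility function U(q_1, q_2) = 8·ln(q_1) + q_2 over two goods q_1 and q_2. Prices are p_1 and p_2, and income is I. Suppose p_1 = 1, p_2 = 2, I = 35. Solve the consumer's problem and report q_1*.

Set MRS = p_1/p_2: (8/q_1)/1 = p_1/p_2.
So q_1*(p_1,p_2) = 8·p_2/p_1, independent of income; and q_2* = (I − 8·p_2)/p_2.
At the given prices: q_1* = 8·2/1 = 16.

q_1* = 16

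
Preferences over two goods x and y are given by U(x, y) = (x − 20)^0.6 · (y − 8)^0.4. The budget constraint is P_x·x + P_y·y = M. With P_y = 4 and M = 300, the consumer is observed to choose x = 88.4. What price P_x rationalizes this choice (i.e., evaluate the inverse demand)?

Let x' = x−20, y' = y−8. MRS = (3/2)·y'/x' = P_x/P_y.
After buying the subsistence bundle (20, 8), a share 0.6 of the remaining income goes to x: x* = 20 + 0.6·(M − 20P_x − 8P_y)/P_x.
Set x* = 88.4 in the demand function and solve for P_x: P_x = 2.

P_x = 2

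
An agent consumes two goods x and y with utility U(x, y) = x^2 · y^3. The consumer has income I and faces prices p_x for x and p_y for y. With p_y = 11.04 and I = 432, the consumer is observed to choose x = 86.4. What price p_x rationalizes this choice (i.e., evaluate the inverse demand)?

The MRS is (2/3)·y/x. Set MRS = p_x/p_y.
So 2·p_y·y = 3·p_x·x; combined with the budget, a share 0.4 of income goes to x.
Demand: x*(p_x,p_y,I) = 0.4·I/p_x and y* = 0.6·I/p_y.
Set x* = 86.4 in the demand function and solve for p_x: p_x = 2.

p_x = 2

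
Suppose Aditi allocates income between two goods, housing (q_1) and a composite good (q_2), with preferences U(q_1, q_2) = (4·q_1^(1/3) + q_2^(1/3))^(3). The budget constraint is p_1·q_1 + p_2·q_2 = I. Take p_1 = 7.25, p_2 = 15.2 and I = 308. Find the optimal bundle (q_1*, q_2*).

MU_q_1 ∝ 4·q_1^(-2/3), MU_q_2 ∝ q_2^(-2/3), so MRS = 4·(q_2/q_1)^(2/3) = p_1/p_2.
Solve for the ratio: q_2/q_1 = [(1/4)·p_1/p_2]^(1.5).
With the ratio pinned down, the budget gives q_1* = I/(p_1 + p_2·(q_2/q_1)) and q_2* = (q_2/q_1)·q_1*.
Numerically q_2/q_1 = 0.041177, so q_1* = 308/(7.25 + 15.2·0.041177) = 39.1067 and q_2* = 0.041177·39.1067 = 1.6103.

q_1* = 39.1067, q_2* = 1.6103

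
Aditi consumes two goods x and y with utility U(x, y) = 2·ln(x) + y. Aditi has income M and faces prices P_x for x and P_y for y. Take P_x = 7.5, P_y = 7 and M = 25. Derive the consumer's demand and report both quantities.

x* = 1.8667, y* = 1.5714

So x*(P_x,P_y) = 2·P_y/P_x, independent of income; and y* = (M − 2·P_y)/P_y.
At the given prices: x* = 2·7/7.5 = 1.8667, and y* = 1.5714.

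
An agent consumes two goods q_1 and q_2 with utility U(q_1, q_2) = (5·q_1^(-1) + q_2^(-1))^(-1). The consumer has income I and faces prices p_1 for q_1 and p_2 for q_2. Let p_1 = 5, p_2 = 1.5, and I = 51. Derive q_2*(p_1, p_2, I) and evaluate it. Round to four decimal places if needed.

q_2* = 6.6896

MU_q_1 ∝ 5·q_1^(-2), MU_q_2 ∝ q_2^(-2), so MRS = 5·(q_2/q_1)^(2) = p_1/p_2.
Hence q_2/q_1 = ((1/5)·p_1/p_2)^(1/(2)), i.e. raised to the 0.5 power.
Substitute q_2 = (q_2/q_1)·q_1 into the budget: q_1* = I/(p_1 + p_2·(q_2/q_1)).
Numerically q_2/q_1 = 0.816497, so q_1* = 51/(5 + 1.5·0.816497) = 8.1931 and q_2* = 0.816497·8.1931 = 6.6896.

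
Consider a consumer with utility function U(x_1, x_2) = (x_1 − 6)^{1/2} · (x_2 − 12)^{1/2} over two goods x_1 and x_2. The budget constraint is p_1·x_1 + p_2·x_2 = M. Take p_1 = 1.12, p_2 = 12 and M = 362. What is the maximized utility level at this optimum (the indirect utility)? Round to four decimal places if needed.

V = 28.8157

This is Cobb-Douglas in (x_1−6, x_2−12): tangency gives 0.5·p_2·(x_2−12) = 0.5·p_1·(x_1−6).
After buying the subsistence bundle (6, 12), a share 0.5 of the remaining income goes to x_1: x_1* = 6 + 0.5·(M − 6p_1 − 12p_2)/p_1.
Discretionary income = 362 − 6·1.12 − 12·12 = 211.28; x_1* = 6 + 0.5·211.28/1.12 = 100.3214; x_2* = 12 + 0.5·211.28/12 = 20.8033.
Utility at the optimum: U(100.3214, 20.8033) = 28.8157.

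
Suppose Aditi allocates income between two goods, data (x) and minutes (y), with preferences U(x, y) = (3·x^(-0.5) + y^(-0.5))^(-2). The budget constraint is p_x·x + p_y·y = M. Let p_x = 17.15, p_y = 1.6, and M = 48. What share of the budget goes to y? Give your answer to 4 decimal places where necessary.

share on y = 0.179

MU_x ∝ 3·x^(-1.5), MU_y ∝ y^(-1.5), so MRS = 3·(y/x)^(1.5) = p_x/p_y.
Solve for the ratio: y/x = [(1/3)·p_x/p_y]^(2/3).
With the ratio pinned down, the budget gives x* = M/(p_x + p_y·(y/x)) and y* = (y/x)·x*.
Numerically y/x = 2.337125, so x* = 48/(17.15 + 1.6·2.337125) = 2.2978 and y* = 2.337125·2.2978 = 5.3703.
Expenditure on y: 1.6·5.3703 = 8.5925; share = 0.179.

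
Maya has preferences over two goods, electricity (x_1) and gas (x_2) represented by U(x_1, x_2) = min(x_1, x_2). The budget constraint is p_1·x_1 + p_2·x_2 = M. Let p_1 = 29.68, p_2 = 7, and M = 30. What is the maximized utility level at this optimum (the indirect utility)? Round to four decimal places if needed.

Leontief preferences: the optimum is at the kink where x_1/1 = x_2/1, i.e. x_2 = x_1.
Budget: p_1·x_1 + p_2·x_1 = M, so (p_1 + p_2)·x_1 = M.
Demand: x_1*(p_1,p_2,M) = M/(p_1 + p_2), x_2* = M/(p_1 + p_2).
Here 29.68 + 7 = 36.68, giving x_1* = 0.8179 and x_2* = 0.8179.
Utility at the optimum: U(0.8179, 0.8179) = 0.8179.

V = 0.8179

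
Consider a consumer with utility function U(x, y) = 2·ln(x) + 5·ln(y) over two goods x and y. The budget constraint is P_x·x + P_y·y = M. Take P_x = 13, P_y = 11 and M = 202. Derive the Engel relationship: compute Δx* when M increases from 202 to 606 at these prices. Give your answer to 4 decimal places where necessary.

Δx* = 8.8791

Demand: x*(P_x,P_y,M) = 2/7·M/P_x and y* = 5/7·M/P_y.
At P_x=13, P_y=11, M=202: x* = 2/7·202/13 = 4.4396.
At M' = 606: x* = 13.3187. Change: 13.3187 − 4.4396 = 8.8791.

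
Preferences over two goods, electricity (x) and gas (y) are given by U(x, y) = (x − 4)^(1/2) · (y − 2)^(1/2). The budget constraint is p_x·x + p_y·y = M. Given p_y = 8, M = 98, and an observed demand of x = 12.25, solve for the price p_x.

This is Cobb-Douglas in (x−4, y−2): tangency gives 0.5·p_y·(y−2) = 0.5·p_x·(x−4).
Substituting into the budget: x* = 4 + 0.5·(M − 4·p_x − 2·p_y)/p_x, and y* = 2 + 0.5·(…)/p_y.
Set x* = 12.25 in the demand function and solve for p_x: p_x = 4.

p_x = 4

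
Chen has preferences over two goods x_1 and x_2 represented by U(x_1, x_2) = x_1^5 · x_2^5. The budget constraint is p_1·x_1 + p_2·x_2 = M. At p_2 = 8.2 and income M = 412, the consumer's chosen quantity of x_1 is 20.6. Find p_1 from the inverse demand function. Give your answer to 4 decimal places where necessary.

The MRS is x_2/x_1. Set MRS = p_1/p_2.
So 5·p_2·x_2 = 5·p_1·x_1; combined with the budget, a share 0.5 of income goes to x_1.
Demand: x_1*(p_1,p_2,M) = 0.5·M/p_1 and x_2* = 0.5·M/p_2.
Set x_1* = 20.6 in the demand function and solve for p_1: p_1 = 10.

p_1 = 10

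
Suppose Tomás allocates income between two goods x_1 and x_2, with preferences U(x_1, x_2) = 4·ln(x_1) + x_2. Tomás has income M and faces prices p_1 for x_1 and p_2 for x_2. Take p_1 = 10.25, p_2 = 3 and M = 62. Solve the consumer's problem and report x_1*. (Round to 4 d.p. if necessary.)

x_1* = 1.1707

So x_1*(p_1,p_2) = 4·p_2/p_1, independent of income; and x_2* = (M − 4·p_2)/p_2.
At the given prices: x_1* = 4·3/10.25 = 1.1707.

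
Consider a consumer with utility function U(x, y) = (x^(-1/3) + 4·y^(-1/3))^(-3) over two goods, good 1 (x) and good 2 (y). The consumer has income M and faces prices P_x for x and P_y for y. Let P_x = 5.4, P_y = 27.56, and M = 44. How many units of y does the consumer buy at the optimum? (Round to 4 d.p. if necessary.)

Numerically y/x = 0.832973, so x* = 44/(5.4 + 27.56·0.832973) = 1.5517 and y* = 0.832973·1.5517 = 1.2925.

y* = 1.2925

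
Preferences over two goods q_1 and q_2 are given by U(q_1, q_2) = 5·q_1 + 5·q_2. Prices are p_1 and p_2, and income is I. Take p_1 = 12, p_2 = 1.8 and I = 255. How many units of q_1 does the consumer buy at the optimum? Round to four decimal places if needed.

Numerically: q_1* = 0, q_2* = 141.6667.

q_1* = 0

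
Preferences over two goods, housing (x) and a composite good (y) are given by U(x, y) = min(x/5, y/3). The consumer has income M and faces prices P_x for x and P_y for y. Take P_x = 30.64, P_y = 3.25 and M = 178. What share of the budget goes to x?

Leontief preferences: the optimum is at the kink where x/5 = y/3, i.e. y = (3/5)·x.
Budget: P_x·x + P_y·(3/5)·x = M, so (5·P_x + 3·P_y)·x = 5·M.
Demand: x*(P_x,P_y,M) = 5·M/(5·P_x + 3·P_y), y* = 3·M/(5·P_x + 3·P_y).
Here 5·30.64 + 3·3.25 = 162.95, giving x* = 5.4618 and y* = 3.2771.
Expenditure on x: 30.64·5.4618 = 167.3495; share = 0.9402.

share on x = 0.9402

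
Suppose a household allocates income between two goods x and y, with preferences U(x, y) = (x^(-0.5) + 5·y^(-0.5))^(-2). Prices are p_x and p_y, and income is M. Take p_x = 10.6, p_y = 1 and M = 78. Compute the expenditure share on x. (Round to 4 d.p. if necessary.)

MRS = MU_x/MU_y = (1/5)·(y/x)^(1.5). Set equal to p_x/p_y.
Solve for the ratio: y/x = [5·p_x/p_y]^(2/3).
Substitute y = (y/x)·x into the budget: x* = M/(p_x + p_y·(y/x)).
Numerically y/x = 14.109683, so x* = 78/(10.6 + 1·14.109683) = 3.1567 and y* = 14.109683·3.1567 = 44.5394.
Expenditure on x: 10.6·3.1567 = 33.4606; share = 0.429.

share on x = 0.429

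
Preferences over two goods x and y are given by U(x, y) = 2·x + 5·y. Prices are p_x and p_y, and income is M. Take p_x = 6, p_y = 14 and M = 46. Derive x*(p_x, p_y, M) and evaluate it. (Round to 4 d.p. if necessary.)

Linear utility — the consumer picks whichever good has higher MU/price: 2/6 = 0.3333 vs 5/14 = 0.3571.
y gives more utility per dollar, so spend all income on y: y* = M/p_y, x* = 0.
Numerically: x* = 0, y* = 3.2857.

x* = 0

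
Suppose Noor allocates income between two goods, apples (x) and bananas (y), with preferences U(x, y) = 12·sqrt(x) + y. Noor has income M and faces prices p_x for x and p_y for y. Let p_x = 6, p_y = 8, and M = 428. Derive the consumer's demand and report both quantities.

x* = 64, y* = 5.5

Utility is quasi-linear in y; the FOC for x is 6/√x = p_x/p_y.
Thus x* = (6·p_y/p_x)² — independent of M — with the rest of income spent on y.
Plugging in: x* = (6·8/6)² = 64, y* = 5.5.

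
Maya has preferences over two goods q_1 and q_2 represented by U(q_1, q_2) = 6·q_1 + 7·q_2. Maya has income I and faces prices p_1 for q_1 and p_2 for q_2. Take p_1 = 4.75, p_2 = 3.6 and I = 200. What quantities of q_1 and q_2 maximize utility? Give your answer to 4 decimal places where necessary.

q_1* = 0, q_2* = 55.5556

Perfect substitutes: compare marginal utility per dollar. 6/p_1 vs 7/p_2 → 1.2632 vs 1.9444.
q_2 gives more utility per dollar, so spend all income on q_2: q_2* = I/p_2, q_1* = 0.
Numerically: q_1* = 0, q_2* = 55.5556.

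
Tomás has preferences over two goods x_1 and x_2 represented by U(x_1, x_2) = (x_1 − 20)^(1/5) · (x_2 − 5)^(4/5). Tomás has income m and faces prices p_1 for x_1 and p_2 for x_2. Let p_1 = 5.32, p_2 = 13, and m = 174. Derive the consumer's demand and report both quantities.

x_1* = 20.0977, x_2* = 5.16

Substituting into the budget: x_1* = 20 + 0.2·(m − 20·p_1 − 5·p_2)/p_1, and x_2* = 5 + 0.8·(…)/p_2.
Discretionary income = 174 − 20·5.32 − 5·13 = 2.6; x_1* = 20 + 0.2·2.6/5.32 = 20.0977; x_2* = 5 + 0.8·2.6/13 = 5.16.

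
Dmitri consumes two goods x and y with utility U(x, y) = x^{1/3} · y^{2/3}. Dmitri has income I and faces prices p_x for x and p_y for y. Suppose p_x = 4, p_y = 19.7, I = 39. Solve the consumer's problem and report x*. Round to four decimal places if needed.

x* = 3.25

The MRS is (1/2)·y/x. Set MRS = p_x/p_y.
So 1/3·p_y·y = 2/3·p_x·x; combined with the budget, a share 1/3 of income goes to x.
Demand: x*(p_x,p_y,I) = 1/3·I/p_x and y* = 2/3·I/p_y.
At p_x=4, p_y=19.7, I=39: x* = 1/3·39/4 = 3.25.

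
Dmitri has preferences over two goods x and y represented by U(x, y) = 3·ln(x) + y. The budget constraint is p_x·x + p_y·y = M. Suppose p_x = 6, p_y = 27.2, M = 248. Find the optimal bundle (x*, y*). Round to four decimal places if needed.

At the given prices: x* = 3·27.2/6 = 13.6, and y* = 6.1176.

x* = 13.6, y* = 6.1176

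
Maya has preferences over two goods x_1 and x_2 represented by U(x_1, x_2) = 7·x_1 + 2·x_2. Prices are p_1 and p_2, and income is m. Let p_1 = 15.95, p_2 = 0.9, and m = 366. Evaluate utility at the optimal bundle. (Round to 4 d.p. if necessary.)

V = 813.3333

Linear utility — the consumer picks whichever good has higher MU/price: 7/15.95 = 0.4389 vs 2/0.9 = 2.2222.
x_2 gives more utility per dollar, so spend all income on x_2: x_2* = m/p_2, x_1* = 0.
Numerically: x_1* = 0, x_2* = 406.6667.
Utility at the optimum: U(0, 406.6667) = 813.3333.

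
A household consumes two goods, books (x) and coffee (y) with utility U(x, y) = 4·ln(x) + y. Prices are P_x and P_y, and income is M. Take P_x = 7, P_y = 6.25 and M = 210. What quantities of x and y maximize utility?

x* = 3.5714, y* = 29.6

Set MRS = P_x/P_y: (4/x)/1 = P_x/P_y.
So x*(P_x,P_y) = 4·P_y/P_x, independent of income; and y* = (M − 4·P_y)/P_y.
At the given prices: x* = 4·6.25/7 = 3.5714, and y* = 29.6.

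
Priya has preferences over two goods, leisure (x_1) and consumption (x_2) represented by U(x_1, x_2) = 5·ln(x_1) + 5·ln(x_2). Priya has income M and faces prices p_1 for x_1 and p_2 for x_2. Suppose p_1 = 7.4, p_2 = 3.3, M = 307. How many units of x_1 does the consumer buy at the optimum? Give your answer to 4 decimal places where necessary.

The MRS is x_2/x_1. Set MRS = p_1/p_2.
Rearranging, p_2·x_2 = p_1·x_1. Substituting into the budget gives p_1·x_1·(1 + 1) = M.
Demand: x_1*(p_1,p_2,M) = 0.5·M/p_1 and x_2* = 0.5·M/p_2.
At p_1=7.4, p_2=3.3, M=307: x_1* = 0.5·307/7.4 = 20.7432.

x_1* = 20.7432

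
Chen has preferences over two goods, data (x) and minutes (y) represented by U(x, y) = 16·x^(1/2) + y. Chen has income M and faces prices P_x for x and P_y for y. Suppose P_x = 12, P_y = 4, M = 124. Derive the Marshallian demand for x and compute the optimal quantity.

x* = 7.1111

Set MRS = P_x/P_y: 8·x^(−1/2) = P_x/P_y.
Thus x* = (8·P_y/P_x)² — independent of M — with the rest of income spent on y.
Plugging in: x* = (8·4/12)² = 7.1111.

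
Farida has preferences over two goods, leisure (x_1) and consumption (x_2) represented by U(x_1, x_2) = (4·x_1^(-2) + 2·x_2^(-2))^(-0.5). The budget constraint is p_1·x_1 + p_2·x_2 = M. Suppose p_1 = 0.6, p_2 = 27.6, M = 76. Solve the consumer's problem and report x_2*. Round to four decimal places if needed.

x_2* = 2.5075

MRS = MU_x_1/MU_x_2 = 2·(x_2/x_1)^(3). Set equal to p_1/p_2.
Solve for the ratio: x_2/x_1 = [(1/2)·p_1/p_2]^(1/3).
Substitute x_2 = (x_2/x_1)·x_1 into the budget: x_1* = M/(p_1 + p_2·(x_2/x_1)).
Numerically x_2/x_1 = 0.221515, so x_1* = 76/(0.6 + 27.6·0.221515) = 11.3199 and x_2* = 0.221515·11.3199 = 2.5075.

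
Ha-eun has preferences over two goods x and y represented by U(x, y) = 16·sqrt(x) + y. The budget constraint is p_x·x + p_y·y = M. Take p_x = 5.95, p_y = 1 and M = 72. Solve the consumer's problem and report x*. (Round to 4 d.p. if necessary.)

x* = 1.8078

MU_x = 8/√x, MU_y = 1. Tangency: 8/√x = p_x/p_y.
Solve: √x = 8·p_y/p_x, so x*(p_x,p_y) = (8·p_y/p_x)², and y* = (M − p_x·x*)/p_y.
Plugging in: x* = (8·1/5.95)² = 1.8078.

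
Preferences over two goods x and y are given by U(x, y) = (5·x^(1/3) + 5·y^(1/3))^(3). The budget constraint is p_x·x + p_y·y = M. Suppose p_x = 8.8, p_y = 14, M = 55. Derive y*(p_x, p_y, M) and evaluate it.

Substitute y = (y/x)·x into the budget: x* = M/(p_x + p_y·(y/x)).
Numerically y/x = 0.498347, so x* = 55/(8.8 + 14·0.498347) = 3.4861 and y* = 0.498347·3.4861 = 1.7373.

y* = 1.7373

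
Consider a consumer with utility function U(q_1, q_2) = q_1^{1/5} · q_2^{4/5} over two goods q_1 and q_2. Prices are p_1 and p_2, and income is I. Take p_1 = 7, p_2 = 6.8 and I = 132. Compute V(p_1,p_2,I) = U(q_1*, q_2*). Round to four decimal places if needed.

V = 11.7011

MU_q_1/MU_q_2 = (0.2·q_2)/(0.8·q_1); tangency sets this equal to p_1/p_2.
So 0.2·p_2·q_2 = 0.8·p_1·q_1; combined with the budget, a share 0.2 of income goes to q_1.
Demand: q_1*(p_1,p_2,I) = 0.2·I/p_1 and q_2* = 0.8·I/p_2.
At p_1=7, p_2=6.8, I=132: q_1* = 0.2·132/7 = 3.7714, q_2* = 15.5294.
Utility at the optimum: U(3.7714, 15.5294) = 11.7011.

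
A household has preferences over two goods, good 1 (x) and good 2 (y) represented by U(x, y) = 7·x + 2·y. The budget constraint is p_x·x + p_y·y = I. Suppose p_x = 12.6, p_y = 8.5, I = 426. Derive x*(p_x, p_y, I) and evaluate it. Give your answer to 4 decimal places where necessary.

x gives more utility per dollar, so spend all income on x: x* = I/p_x, y* = 0.
Numerically: x* = 33.8095, y* = 0.

x* = 33.8095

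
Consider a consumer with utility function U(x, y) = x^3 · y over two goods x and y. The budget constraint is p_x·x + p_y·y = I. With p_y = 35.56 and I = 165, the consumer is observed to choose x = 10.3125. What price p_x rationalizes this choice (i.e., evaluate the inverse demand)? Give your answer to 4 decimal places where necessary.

The MRS is 3·y/x. Set MRS = p_x/p_y.
Rearranging, p_y·y = (1/3)·p_x·x. Substituting into the budget gives p_x·x·(1 + (1/3)) = I.
Demand: x*(p_x,p_y,I) = 0.75·I/p_x and y* = 0.25·I/p_y.
Set x* = 10.3125 in the demand function and solve for p_x: p_x = 12.

p_x = 12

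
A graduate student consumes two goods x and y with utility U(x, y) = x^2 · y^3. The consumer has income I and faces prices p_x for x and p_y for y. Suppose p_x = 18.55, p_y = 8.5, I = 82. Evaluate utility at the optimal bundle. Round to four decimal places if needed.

V = 606.3151

At p_x=18.55, p_y=8.5, I=82: x* = 0.4·82/18.55 = 1.7682, y* = 5.7882.
Utility at the optimum: U(1.7682, 5.7882) = 606.3151.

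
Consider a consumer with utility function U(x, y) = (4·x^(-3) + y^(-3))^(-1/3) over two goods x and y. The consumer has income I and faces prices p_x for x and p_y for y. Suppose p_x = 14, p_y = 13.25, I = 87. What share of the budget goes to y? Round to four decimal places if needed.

MRS = MU_x/MU_y = 4·(y/x)^(4). Set equal to p_x/p_y.
Solve for the ratio: y/x = [(1/4)·p_x/p_y]^(0.25).
Substitute y = (y/x)·x into the budget: x* = I/(p_x + p_y·(y/x)).
Numerically y/x = 0.716907, so x* = 87/(14 + 13.25·0.716907) = 3.7023 and y* = 0.716907·3.7023 = 2.6542.
Expenditure on y: 13.25·2.6542 = 35.1681; share = 0.4042.

share on y = 0.4042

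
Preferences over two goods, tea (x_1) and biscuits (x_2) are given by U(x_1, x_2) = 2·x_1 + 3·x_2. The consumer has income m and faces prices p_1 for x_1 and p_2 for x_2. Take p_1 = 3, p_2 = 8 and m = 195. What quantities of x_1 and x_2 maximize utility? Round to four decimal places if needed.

Linear utility — the consumer picks whichever good has higher MU/price: 2/3 = 0.6667 vs 3/8 = 0.375.
x_1 gives more utility per dollar, so spend all income on x_1: x_1* = m/p_1, x_2* = 0.
Numerically: x_1* = 65, x_2* = 0.

x_1* = 65, x_2* = 0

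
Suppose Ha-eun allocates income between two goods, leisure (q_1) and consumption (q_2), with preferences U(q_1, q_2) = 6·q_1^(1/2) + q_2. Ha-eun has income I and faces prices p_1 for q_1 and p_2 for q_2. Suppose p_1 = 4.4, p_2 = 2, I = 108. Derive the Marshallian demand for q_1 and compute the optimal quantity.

MU_q_1 = 3/√q_1, MU_q_2 = 1. Tangency: 3/√q_1 = p_1/p_2.
Solve: √q_1 = 3·p_2/p_1, so q_1*(p_1,p_2) = (3·p_2/p_1)², and q_2* = (I − p_1·q_1*)/p_2.
Plugging in: q_1* = (3·2/4.4)² = 1.8595.

q_1* = 1.8595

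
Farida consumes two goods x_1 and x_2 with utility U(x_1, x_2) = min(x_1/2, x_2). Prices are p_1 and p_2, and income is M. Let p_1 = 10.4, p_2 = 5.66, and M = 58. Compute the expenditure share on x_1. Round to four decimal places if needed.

Leontief preferences: the optimum is at the kink where x_1/2 = x_2/1, i.e. x_2 = (1/2)·x_1.
Budget: p_1·x_1 + p_2·(1/2)·x_1 = M, so (2·p_1 + p_2)·x_1 = 2·M.
Demand: x_1*(p_1,p_2,M) = 2·M/(2·p_1 + p_2), x_2* = M/(2·p_1 + p_2).
Here 2·10.4 + 5.66 = 26.46, giving x_1* = 4.384 and x_2* = 2.192.
Expenditure on x_1: 10.4·4.384 = 45.5933; share = 0.7861.

share on x_1 = 0.7861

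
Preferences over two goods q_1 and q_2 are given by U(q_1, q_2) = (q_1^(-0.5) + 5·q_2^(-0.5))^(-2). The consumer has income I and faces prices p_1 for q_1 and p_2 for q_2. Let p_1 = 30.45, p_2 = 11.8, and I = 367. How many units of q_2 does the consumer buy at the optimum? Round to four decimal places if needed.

q_2* = 21.1707

MU_q_1 ∝ q_1^(-1.5), MU_q_2 ∝ 5·q_2^(-1.5), so MRS = (1/5)·(q_2/q_1)^(1.5) = p_1/p_2.
Hence q_2/q_1 = (5·p_1/p_2)^(1/(1.5)), i.e. raised to the 2/3 power.
With the ratio pinned down, the budget gives q_1* = I/(p_1 + p_2·(q_2/q_1)) and q_2* = (q_2/q_1)·q_1*.
Numerically q_2/q_1 = 5.501108, so q_1* = 367/(30.45 + 11.8·5.501108) = 3.8484 and q_2* = 5.501108·3.8484 = 21.1707.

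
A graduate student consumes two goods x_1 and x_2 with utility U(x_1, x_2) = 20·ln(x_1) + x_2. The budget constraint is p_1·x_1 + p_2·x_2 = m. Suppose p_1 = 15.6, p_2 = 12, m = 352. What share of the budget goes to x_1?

share on x_1 = 0.6818

MU_x_1 = 20/x_1, MU_x_2 = 1. Tangency: 20/x_1 = p_1/p_2.
So x_1*(p_1,p_2) = 20·p_2/p_1, independent of income; and x_2* = (m − 20·p_2)/p_2.
At the given prices: x_1* = 20·12/15.6 = 15.3846, and x_2* = 9.3333.
Expenditure on x_1: 15.6·15.3846 = 240; share = 0.6818.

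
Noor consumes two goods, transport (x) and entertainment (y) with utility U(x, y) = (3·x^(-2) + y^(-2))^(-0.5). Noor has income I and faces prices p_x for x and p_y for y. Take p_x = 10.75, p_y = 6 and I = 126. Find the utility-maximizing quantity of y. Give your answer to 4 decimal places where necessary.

y* = 6.7145

MU_x ∝ 3·x^(-3), MU_y ∝ y^(-3), so MRS = 3·(y/x)^(3) = p_x/p_y.
Solve for the ratio: y/x = [(1/3)·p_x/p_y]^(1/3).
With the ratio pinned down, the budget gives x* = I/(p_x + p_y·(y/x)) and y* = (y/x)·x*.
Numerically y/x = 0.842129, so x* = 126/(10.75 + 6·0.842129) = 7.9733 and y* = 0.842129·7.9733 = 6.7145.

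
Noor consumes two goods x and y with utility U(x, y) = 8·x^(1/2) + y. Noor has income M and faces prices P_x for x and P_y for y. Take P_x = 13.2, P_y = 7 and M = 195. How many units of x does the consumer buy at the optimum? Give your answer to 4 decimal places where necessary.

Thus x* = (4·P_y/P_x)² — independent of M — with the rest of income spent on y.
Plugging in: x* = (4·7/13.2)² = 4.4995.

x* = 4.4995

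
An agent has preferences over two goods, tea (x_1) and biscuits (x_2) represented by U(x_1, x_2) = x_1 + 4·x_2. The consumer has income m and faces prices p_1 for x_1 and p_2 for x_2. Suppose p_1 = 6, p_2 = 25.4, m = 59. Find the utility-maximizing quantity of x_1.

x_1* = 9.8333

Linear utility — the consumer picks whichever good has higher MU/price: 1/6 = 0.1667 vs 4/25.4 = 0.1575.
x_1 gives more utility per dollar, so spend all income on x_1: x_1* = m/p_1, x_2* = 0.
Numerically: x_1* = 9.8333, x_2* = 0.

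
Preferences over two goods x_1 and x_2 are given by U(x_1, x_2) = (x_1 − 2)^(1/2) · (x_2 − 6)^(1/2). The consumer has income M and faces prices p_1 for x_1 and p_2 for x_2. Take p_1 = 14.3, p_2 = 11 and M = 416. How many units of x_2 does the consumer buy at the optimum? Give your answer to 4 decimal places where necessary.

x_2* = 20.6091

Let x_1' = x_1−2, x_2' = x_2−6. MRS = x_2'/x_1' = p_1/p_2.
Substituting into the budget: x_1* = 2 + 0.5·(M − 2·p_1 − 6·p_2)/p_1, and x_2* = 6 + 0.5·(…)/p_2.
Discretionary income = 416 − 2·14.3 − 6·11 = 321.4; x_2* = 6 + 0.5·321.4/11 = 20.6091.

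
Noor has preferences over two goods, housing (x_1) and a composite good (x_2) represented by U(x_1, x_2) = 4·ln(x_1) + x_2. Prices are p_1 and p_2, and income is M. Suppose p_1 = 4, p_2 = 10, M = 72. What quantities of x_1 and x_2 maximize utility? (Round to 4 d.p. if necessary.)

x_1* = 10, x_2* = 3.2

So x_1*(p_1,p_2) = 4·p_2/p_1, independent of income; and x_2* = (M − 4·p_2)/p_2.
At the given prices: x_1* = 4·10/4 = 10, and x_2* = 3.2.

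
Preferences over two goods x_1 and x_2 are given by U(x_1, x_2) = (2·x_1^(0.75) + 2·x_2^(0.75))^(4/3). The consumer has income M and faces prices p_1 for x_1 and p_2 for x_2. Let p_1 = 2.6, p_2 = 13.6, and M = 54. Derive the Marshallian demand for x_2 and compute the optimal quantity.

x_2* = 0.0276

MRS = MU_x_1/MU_x_2 = (x_2/x_1)^(0.25). Set equal to p_1/p_2.
Solve for the ratio: x_2/x_1 = [p_1/p_2]^(4).
With the ratio pinned down, the budget gives x_1* = M/(p_1 + p_2·(x_2/x_1)) and x_2* = (x_2/x_1)·x_1*.
Numerically x_2/x_1 = 0.001336, so x_1* = 54/(2.6 + 13.6·0.001336) = 20.6251 and x_2* = 0.001336·20.6251 = 0.0276.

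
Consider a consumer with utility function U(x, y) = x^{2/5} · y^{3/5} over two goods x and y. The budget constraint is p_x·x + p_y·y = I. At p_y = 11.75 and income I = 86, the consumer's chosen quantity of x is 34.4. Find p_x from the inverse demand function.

The MRS is (2/3)·y/x. Set MRS = p_x/p_y.
Rearranging, p_y·y = (3/2)·p_x·x. Substituting into the budget gives p_x·x·(1 + (3/2)) = I.
Demand: x*(p_x,p_y,I) = 0.4·I/p_x and y* = 0.6·I/p_y.
Set x* = 34.4 in the demand function and solve for p_x: p_x = 1.

p_x = 1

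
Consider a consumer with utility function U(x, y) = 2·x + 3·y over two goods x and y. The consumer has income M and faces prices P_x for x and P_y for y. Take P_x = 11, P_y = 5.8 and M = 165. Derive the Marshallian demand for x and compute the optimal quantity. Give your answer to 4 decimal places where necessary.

x* = 0

Perfect substitutes: compare marginal utility per dollar. 2/P_x vs 3/P_y → 0.1818 vs 0.5172.
y gives more utility per dollar, so spend all income on y: y* = M/P_y, x* = 0.
Numerically: x* = 0, y* = 28.4483.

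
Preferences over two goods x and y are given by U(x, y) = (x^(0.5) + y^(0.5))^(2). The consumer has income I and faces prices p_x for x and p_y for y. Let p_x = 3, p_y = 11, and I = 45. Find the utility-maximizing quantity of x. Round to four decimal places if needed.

x* = 11.7857

From the CES first-order condition, (y/x)^(0.5) = p_x/p_y.
Hence y/x = (p_x/p_y)^(1/(0.5)), i.e. raised to the 2 power.
Substitute y = (y/x)·x into the budget: x* = I/(p_x + p_y·(y/x)).
Numerically y/x = 0.07438, so x* = 45/(3 + 11·0.07438) = 11.7857.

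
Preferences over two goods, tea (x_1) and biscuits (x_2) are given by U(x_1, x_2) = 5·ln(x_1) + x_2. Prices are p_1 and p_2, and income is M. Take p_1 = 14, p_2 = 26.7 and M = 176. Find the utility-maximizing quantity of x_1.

Set MRS = p_1/p_2: (5/x_1)/1 = p_1/p_2.
So x_1*(p_1,p_2) = 5·p_2/p_1, independent of income; and x_2* = (M − 5·p_2)/p_2.
At the given prices: x_1* = 5·26.7/14 = 9.5357.

x_1* = 9.5357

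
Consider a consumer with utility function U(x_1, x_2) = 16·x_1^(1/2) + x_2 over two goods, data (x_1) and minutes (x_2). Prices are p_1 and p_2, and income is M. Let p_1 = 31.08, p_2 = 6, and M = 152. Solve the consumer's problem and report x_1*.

Set MRS = p_1/p_2: 8·x_1^(−1/2) = p_1/p_2.
Solve: √x_1 = 8·p_2/p_1, so x_1*(p_1,p_2) = (8·p_2/p_1)², and x_2* = (M − p_1·x_1*)/p_2.
Plugging in: x_1* = (8·6/31.08)² = 2.3852.

x_1* = 2.3852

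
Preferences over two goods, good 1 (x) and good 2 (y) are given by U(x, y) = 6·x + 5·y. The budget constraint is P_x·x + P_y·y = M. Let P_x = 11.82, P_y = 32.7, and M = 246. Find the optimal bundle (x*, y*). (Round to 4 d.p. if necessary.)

x* = 20.8122, y* = 0

x gives more utility per dollar, so spend all income on x: x* = M/P_x, y* = 0.
Numerically: x* = 20.8122, y* = 0.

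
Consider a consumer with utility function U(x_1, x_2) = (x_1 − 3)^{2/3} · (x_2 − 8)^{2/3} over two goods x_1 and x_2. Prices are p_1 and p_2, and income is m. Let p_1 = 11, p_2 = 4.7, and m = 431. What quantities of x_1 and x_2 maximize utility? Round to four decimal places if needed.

This is Cobb-Douglas in (x_1−3, x_2−8): tangency gives 2/3·p_2·(x_2−8) = 2/3·p_1·(x_1−3).
After buying the subsistence bundle (3, 8), a share 0.5 of the remaining income goes to x_1: x_1* = 3 + 0.5·(m − 3p_1 − 8p_2)/p_1.
Discretionary income = 431 − 3·11 − 8·4.7 = 360.4; x_1* = 3 + 0.5·360.4/11 = 19.3818; x_2* = 8 + 0.5·360.4/4.7 = 46.3404.

x_1* = 19.3818, x_2* = 46.3404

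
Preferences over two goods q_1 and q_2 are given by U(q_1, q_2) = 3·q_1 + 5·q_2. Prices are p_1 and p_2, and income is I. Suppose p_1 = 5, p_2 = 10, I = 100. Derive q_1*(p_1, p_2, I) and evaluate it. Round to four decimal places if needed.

q_1* = 20

q_1 gives more utility per dollar, so spend all income on q_1: q_1* = I/p_1, q_2* = 0.
Numerically: q_1* = 20, q_2* = 0.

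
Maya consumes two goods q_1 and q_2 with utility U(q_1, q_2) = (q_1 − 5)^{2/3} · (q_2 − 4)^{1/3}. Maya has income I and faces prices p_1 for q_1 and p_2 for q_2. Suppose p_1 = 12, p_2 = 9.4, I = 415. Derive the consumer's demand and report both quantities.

This is Cobb-Douglas in (q_1−5, q_2−4): tangency gives 2/3·p_2·(q_2−4) = 1/3·p_1·(q_1−5).
After buying the subsistence bundle (5, 4), a share 2/3 of the remaining income goes to q_1: q_1* = 5 + 2/3·(I − 5p_1 − 4p_2)/p_1.
Discretionary income = 415 − 5·12 − 4·9.4 = 317.4; q_1* = 5 + 2/3·317.4/12 = 22.6333; q_2* = 4 + 1/3·317.4/9.4 = 15.2553.

q_1* = 22.6333, q_2* = 15.2553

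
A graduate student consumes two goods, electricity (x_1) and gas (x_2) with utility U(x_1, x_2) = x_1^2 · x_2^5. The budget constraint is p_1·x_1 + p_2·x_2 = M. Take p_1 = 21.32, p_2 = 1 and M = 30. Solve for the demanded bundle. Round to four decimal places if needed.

x_1* = 0.402, x_2* = 21.4286

MU_x_1/MU_x_2 = (2·x_2)/(5·x_1); tangency sets this equal to p_1/p_2.
So 2·p_2·x_2 = 5·p_1·x_1; combined with the budget, a share 2/7 of income goes to x_1.
Demand: x_1*(p_1,p_2,M) = 2/7·M/p_1 and x_2* = 5/7·M/p_2.
At p_1=21.32, p_2=1, M=30: x_1* = 2/7·30/21.32 = 0.402, x_2* = 21.4286.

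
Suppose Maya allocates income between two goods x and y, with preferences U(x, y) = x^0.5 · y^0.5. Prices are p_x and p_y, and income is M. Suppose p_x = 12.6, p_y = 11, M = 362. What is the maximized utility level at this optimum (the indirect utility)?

V = 15.3744

The MRS is y/x. Set MRS = p_x/p_y.
Rearranging, p_y·y = p_x·x. Substituting into the budget gives p_x·x·(1 + 1) = M.
Demand: x*(p_x,p_y,M) = 0.5·M/p_x and y* = 0.5·M/p_y.
At p_x=12.6, p_y=11, M=362: x* = 0.5·362/12.6 = 14.3651, y* = 16.4545.
Utility at the optimum: U(14.3651, 16.4545) = 15.3744.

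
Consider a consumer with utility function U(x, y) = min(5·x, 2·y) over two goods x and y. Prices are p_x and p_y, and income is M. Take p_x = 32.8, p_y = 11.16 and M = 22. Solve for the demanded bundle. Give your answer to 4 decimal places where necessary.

With perfect complements, no substitution: consume in ratio x:y = 2:5.
Budget: p_x·x + p_y·(5/2)·x = M, so (2·p_x + 5·p_y)·x = 2·M.
Demand: x*(p_x,p_y,M) = 2·M/(2·p_x + 5·p_y), y* = 5·M/(2·p_x + 5·p_y).
Here 2·32.8 + 5·11.16 = 121.4, giving x* = 0.3624 and y* = 0.9061.

x* = 0.3624, y* = 0.9061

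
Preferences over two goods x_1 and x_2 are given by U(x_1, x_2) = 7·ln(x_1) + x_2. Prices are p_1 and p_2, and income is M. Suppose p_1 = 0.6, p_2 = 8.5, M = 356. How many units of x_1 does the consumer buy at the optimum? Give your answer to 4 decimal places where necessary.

x_1* = 99.1667

So x_1*(p_1,p_2) = 7·p_2/p_1, independent of income; and x_2* = (M − 7·p_2)/p_2.
At the given prices: x_1* = 7·8.5/0.6 = 99.1667.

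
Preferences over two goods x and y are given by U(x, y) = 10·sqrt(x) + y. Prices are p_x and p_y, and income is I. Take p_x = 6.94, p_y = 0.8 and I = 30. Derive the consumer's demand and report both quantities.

x* = 0.3322, y* = 34.6182

Solve: √x = 5·p_y/p_x, so x*(p_x,p_y) = (5·p_y/p_x)², and y* = (I − p_x·x*)/p_y.
Plugging in: x* = (5·0.8/6.94)² = 0.3322, y* = 34.6182.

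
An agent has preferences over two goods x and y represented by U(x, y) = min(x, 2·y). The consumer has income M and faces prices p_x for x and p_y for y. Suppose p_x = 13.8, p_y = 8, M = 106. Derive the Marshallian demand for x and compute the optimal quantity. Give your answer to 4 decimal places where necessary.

x* = 5.9551

Demand: x*(p_x,p_y,M) = 2·M/(2·p_x + p_y), y* = M/(2·p_x + p_y).
Here 2·13.8 + 8 = 35.6, giving x* = 5.9551.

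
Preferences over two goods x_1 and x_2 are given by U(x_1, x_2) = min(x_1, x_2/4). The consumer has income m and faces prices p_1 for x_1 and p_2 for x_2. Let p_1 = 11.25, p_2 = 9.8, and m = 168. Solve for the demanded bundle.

x_1* = 3.33, x_2* = 13.3201

With perfect complements, no substitution: consume in ratio x_1:x_2 = 1:4.
Budget: p_1·x_1 + p_2·4·x_1 = m, so (p_1 + 4·p_2)·x_1 = m.
Demand: x_1*(p_1,p_2,m) = m/(p_1 + 4·p_2), x_2* = 4·m/(p_1 + 4·p_2).
Here 11.25 + 4·9.8 = 50.45, giving x_1* = 3.33 and x_2* = 13.3201.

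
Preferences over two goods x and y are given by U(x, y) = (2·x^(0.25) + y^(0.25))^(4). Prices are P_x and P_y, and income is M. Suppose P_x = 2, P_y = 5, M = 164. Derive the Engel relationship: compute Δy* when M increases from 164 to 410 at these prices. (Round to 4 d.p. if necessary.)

Δy* = 11.1313

With the ratio pinned down, the budget gives x* = M/(P_x + P_y·(y/x)) and y* = (y/x)·x*.
Numerically y/x = 0.116961, so x* = 164/(2 + 5·0.116961) = 63.4478 and y* = 0.116961·63.4478 = 7.4209.
At M' = 410: y* = 18.5522. Change: 18.5522 − 7.4209 = 11.1313.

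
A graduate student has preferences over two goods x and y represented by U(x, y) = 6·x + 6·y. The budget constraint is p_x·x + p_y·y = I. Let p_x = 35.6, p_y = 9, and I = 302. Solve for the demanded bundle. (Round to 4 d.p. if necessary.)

x* = 0, y* = 33.5556

Perfect substitutes: compare marginal utility per dollar. 6/p_x vs 6/p_y → 0.1685 vs 0.6667.
y gives more utility per dollar, so spend all income on y: y* = I/p_y, x* = 0.
Numerically: x* = 0, y* = 33.5556.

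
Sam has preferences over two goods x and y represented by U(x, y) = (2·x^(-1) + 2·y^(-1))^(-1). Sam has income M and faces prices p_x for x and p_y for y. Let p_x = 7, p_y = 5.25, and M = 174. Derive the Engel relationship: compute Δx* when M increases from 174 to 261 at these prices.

Δx* = 6.6605

MU_x ∝ 2·x^(-2), MU_y ∝ 2·y^(-2), so MRS = (y/x)^(2) = p_x/p_y.
Solve for the ratio: y/x = [p_x/p_y]^(0.5).
Substitute y = (y/x)·x into the budget: x* = M/(p_x + p_y·(y/x)).
Numerically y/x = 1.154701, so x* = 174/(7 + 5.25·1.154701) = 13.3209.
At M' = 261: x* = 19.9814. Change: 19.9814 − 13.3209 = 6.6605.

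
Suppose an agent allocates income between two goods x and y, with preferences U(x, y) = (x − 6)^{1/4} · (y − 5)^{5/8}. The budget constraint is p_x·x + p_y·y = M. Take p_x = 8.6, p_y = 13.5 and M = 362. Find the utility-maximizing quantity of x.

x* = 14.0698

After buying the subsistence bundle (6, 5), a share 2/7 of the remaining income goes to x: x* = 6 + 2/7·(M − 6p_x − 5p_y)/p_x.
Discretionary income = 362 − 6·8.6 − 5·13.5 = 242.9; x* = 6 + 2/7·242.9/8.6 = 14.0698.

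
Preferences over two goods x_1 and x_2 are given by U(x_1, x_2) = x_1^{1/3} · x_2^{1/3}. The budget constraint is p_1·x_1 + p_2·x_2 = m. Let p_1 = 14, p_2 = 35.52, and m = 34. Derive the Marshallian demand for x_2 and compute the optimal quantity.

x_2* = 0.4786

Demand: x_1*(p_1,p_2,m) = 0.5·m/p_1 and x_2* = 0.5·m/p_2.
At p_1=14, p_2=35.52, m=34: x_2* = 0.5·34/35.52 = 0.4786.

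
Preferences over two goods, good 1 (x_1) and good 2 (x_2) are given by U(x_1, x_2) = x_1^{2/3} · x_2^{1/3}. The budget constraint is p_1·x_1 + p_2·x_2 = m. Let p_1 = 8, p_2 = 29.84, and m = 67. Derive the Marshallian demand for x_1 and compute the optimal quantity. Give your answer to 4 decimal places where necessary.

The MRS is 2·x_2/x_1. Set MRS = p_1/p_2.
So 2/3·p_2·x_2 = 1/3·p_1·x_1; combined with the budget, a share 2/3 of income goes to x_1.
Demand: x_1*(p_1,p_2,m) = 2/3·m/p_1 and x_2* = 1/3·m/p_2.
At p_1=8, p_2=29.84, m=67: x_1* = 2/3·67/8 = 5.5833.

x_1* = 5.5833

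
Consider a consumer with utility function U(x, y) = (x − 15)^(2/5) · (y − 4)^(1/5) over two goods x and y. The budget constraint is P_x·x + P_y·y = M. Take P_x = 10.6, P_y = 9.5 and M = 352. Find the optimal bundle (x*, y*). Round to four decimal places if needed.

Let x' = x−15, y' = y−4. MRS = 2·y'/x' = P_x/P_y.
After buying the subsistence bundle (15, 4), a share 2/3 of the remaining income goes to x: x* = 15 + 2/3·(M − 15P_x − 4P_y)/P_x.
Discretionary income = 352 − 15·10.6 − 4·9.5 = 155; x* = 15 + 2/3·155/10.6 = 24.7484; y* = 4 + 1/3·155/9.5 = 9.4386.

x* = 24.7484, y* = 9.4386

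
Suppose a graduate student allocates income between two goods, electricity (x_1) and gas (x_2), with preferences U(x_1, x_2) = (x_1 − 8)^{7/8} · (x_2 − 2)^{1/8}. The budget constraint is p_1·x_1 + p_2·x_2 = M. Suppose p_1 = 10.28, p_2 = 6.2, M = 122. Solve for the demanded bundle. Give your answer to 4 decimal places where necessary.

x_1* = 10.3288, x_2* = 2.5516

This is Cobb-Douglas in (x_1−8, x_2−2): tangency gives 0.875·p_2·(x_2−2) = 0.125·p_1·(x_1−8).
Substituting into the budget: x_1* = 8 + 0.875·(M − 8·p_1 − 2·p_2)/p_1, and x_2* = 2 + 0.125·(…)/p_2.
Discretionary income = 122 − 8·10.28 − 2·6.2 = 27.36; x_1* = 8 + 0.875·27.36/10.28 = 10.3288; x_2* = 2 + 0.125·27.36/6.2 = 2.5516.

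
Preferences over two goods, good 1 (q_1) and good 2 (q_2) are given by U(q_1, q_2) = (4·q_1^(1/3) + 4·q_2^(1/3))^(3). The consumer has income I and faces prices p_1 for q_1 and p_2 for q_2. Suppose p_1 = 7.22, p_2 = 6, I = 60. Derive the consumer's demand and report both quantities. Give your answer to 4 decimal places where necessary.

From the CES first-order condition, (q_2/q_1)^(2/3) = p_1/p_2.
Solve for the ratio: q_2/q_1 = [p_1/p_2]^(1.5).
Substitute q_2 = (q_2/q_1)·q_1 into the budget: q_1* = I/(p_1 + p_2·(q_2/q_1)).
Numerically q_2/q_1 = 1.320015, so q_1* = 60/(7.22 + 6·1.320015) = 3.963 and q_2* = 1.320015·3.963 = 5.2312.

q_1* = 3.963, q_2* = 5.2312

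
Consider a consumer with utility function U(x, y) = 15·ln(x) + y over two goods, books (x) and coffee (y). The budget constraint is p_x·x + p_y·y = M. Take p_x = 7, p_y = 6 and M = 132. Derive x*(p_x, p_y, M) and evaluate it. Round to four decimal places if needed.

x* = 12.8571

Set MRS = p_x/p_y: (15/x)/1 = p_x/p_y.
So x*(p_x,p_y) = 15·p_y/p_x, independent of income; and y* = (M − 15·p_y)/p_y.
At the given prices: x* = 15·6/7 = 12.8571.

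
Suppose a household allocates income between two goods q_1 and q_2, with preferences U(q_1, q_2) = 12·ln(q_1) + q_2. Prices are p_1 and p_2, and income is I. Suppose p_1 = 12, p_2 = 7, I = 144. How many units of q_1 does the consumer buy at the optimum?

Set MRS = p_1/p_2: (12/q_1)/1 = p_1/p_2.
So q_1*(p_1,p_2) = 12·p_2/p_1, independent of income; and q_2* = (I − 12·p_2)/p_2.
At the given prices: q_1* = 12·7/12 = 7.

q_1* = 7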